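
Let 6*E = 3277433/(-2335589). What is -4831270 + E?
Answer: -67703169685613/14013534 ≈ -4.8313e+6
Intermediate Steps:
E = -3277433/14013534 (E = (3277433/(-2335589))/6 = (3277433*(-1/2335589))/6 = (⅙)*(-3277433/2335589) = -3277433/14013534 ≈ -0.23388)
-4831270 + E = -4831270 - 3277433/14013534 = -67703169685613/14013534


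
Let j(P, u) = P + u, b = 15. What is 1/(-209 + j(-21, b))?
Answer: -1/215 ≈ -0.0046512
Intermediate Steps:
1/(-209 + j(-21, b)) = 1/(-209 + (-21 + 15)) = 1/(-209 - 6) = 1/(-215) = -1/215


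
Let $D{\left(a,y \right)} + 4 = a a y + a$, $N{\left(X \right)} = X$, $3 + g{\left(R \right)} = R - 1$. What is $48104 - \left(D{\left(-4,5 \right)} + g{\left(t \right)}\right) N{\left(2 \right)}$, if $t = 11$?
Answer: $47946$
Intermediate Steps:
$g{\left(R \right)} = -4 + R$ ($g{\left(R \right)} = -3 + \left(R - 1\right) = -3 + \left(-1 + R\right) = -4 + R$)
$D{\left(a,y \right)} = -4 + a + y a^{2}$ ($D{\left(a,y \right)} = -4 + \left(a a y + a\right) = -4 + \left(a^{2} y + a\right) = -4 + \left(y a^{2} + a\right) = -4 + \left(a + y a^{2}\right) = -4 + a + y a^{2}$)
$48104 - \left(D{\left(-4,5 \right)} + g{\left(t \right)}\right) N{\left(2 \right)} = 48104 - \left(\left(-4 - 4 + 5 \left(-4\right)^{2}\right) + \left(-4 + 11\right)\right) 2 = 48104 - \left(\left(-4 - 4 + 5 \cdot 16\right) + 7\right) 2 = 48104 - \left(\left(-4 - 4 + 80\right) + 7\right) 2 = 48104 - \left(72 + 7\right) 2 = 48104 - 79 \cdot 2 = 48104 - 158 = 47946$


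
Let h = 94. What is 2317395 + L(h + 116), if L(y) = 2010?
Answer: 2319405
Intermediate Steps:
2317395 + L(h + 116) = 2317395 + 2010 = 2319405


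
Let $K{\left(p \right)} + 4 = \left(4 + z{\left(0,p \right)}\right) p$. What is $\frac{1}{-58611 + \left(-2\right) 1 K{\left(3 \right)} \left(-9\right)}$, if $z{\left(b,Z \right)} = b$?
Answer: $- \frac{1}{58467} \approx -1.7104 \cdot 10^{-5}$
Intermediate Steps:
$K{\left(p \right)} = -4 + 4 p$ ($K{\left(p \right)} = -4 + \left(4 + 0\right) p = -4 + 4 p$)
$\frac{1}{-58611 + \left(-2\right) 1 K{\left(3 \right)} \left(-9\right)} = \frac{1}{-58611 + \left(-2\right) 1 \left(-4 + 4 \cdot 3\right) \left(-9\right)} = \frac{1}{-58611 + - 2 \left(-4 + 12\right) \left(-9\right)} = \frac{1}{-58611 + \left(-2\right) 8 \left(-9\right)} = \frac{1}{-58611 - -144} = \frac{1}{-58611 + 144} = \frac{1}{-58467} = - \frac{1}{58467}$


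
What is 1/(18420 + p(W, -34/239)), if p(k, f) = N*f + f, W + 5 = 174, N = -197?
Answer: 239/4409044 ≈ 5.4207e-5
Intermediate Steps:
W = 169 (W = -5 + 174 = 169)
p(k, f) = -196*f (p(k, f) = -197*f + f = -196*f)
1/(18420 + p(W, -34/239)) = 1/(18420 - (-6664)/239) = 1/(18420 - 196*(-34/239)) = 1/(18420 + 6664/239) = 1/(4409044/239) = 239/4409044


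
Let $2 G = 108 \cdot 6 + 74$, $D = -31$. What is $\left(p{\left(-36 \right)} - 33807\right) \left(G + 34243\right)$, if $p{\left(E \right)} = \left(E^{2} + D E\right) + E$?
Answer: $-1087638324$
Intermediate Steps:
$p{\left(E \right)} = E^{2} - 30 E$ ($p{\left(E \right)} = \left(E^{2} - 31 E\right) + E = E^{2} - 30 E$)
$G = 361$ ($G = \frac{108 \cdot 6 + 74}{2} = \frac{648 + 74}{2} = \frac{1}{2} \cdot 722 = 361$)
$\left(p{\left(-36 \right)} - 33807\right) \left(G + 34243\right) = \left(- 36 \left(-30 - 36\right) - 33807\right) \left(361 + 34243\right) = \left(\left(-36\right) \left(-66\right) - 33807\right) 34604 = \left(2376 - 33807\right) 34604 = \left(-31431\right) 34604 = -1087638324$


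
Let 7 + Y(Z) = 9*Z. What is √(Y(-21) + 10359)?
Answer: √10163 ≈ 100.81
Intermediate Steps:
Y(Z) = -7 + 9*Z
√(Y(-21) + 10359) = √((-7 + 9*(-21)) + 10359) = √((-7 - 189) + 10359) = √(-196 + 10359) = √10163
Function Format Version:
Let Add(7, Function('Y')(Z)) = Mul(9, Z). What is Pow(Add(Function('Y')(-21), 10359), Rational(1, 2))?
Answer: Pow(10163, Rational(1, 2)) ≈ 100.81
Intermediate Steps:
Function('Y')(Z) = Add(-7, Mul(9, Z))
Pow(Add(Function('Y')(-21), 10359), Rational(1, 2)) = Pow(Add(Add(-7, Mul(9, -21)), 10359), Rational(1, 2)) = Pow(Add(Add(-7, -189), 10359), Rational(1, 2)) = Pow(Add(-196, 10359), Rational(1, 2)) = Pow(10163, Rational(1, 2))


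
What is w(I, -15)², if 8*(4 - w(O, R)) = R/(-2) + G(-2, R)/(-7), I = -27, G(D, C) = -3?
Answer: 113569/12544 ≈ 9.0536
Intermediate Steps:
w(O, R) = 221/56 + R/16 (w(O, R) = 4 - (R/(-2) - 3/(-7))/8 = 4 - (R*(-½) - 3*(-⅐))/8 = 4 - (-R/2 + 3/7)/8 = 4 - (3/7 - R/2)/8 = 4 + (-3/56 + R/16) = 221/56 + R/16)
w(I, -15)² = (221/56 + (1/16)*(-15))² = (221/56 - 15/16)² = (337/112)² = 113569/12544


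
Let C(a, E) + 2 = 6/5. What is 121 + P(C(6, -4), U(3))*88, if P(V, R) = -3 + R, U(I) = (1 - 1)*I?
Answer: -143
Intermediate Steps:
C(a, E) = -⅘ (C(a, E) = -2 + 6/5 = -⅘)
U(I) = 0 (U(I) = 0*I = 0)
121 + P(C(6, -4), U(3))*88 = 121 + (-3 + 0)*88 = 121 - 3*88 = 121 - 264 = -143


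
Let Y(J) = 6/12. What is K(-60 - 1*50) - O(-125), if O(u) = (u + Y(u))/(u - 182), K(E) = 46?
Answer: 27995/614 ≈ 45.594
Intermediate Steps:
Y(J) = ½ (Y(J) = 6*(1/12) = ½)
O(u) = (½ + u)/(-182 + u) (O(u) = (u + ½)/(u - 182) = (½ + u)/(-182 + u))
K(-60 - 1*50) - O(-125) = 46 - (½ - 125)/(-182 - 125) = 46 - (-249)/((-307)*2) = 46 - (-1)*(-249)/(307*2) = 46 - 1*249/614 = 46 - 249/614 = 27995/614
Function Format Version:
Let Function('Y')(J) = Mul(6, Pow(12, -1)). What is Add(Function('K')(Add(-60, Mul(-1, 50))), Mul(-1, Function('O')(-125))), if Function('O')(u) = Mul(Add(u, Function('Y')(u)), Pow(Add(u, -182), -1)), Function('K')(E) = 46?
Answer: Rational(27995, 614) ≈ 45.594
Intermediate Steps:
Function('Y')(J) = Rational(1, 2) (Function('Y')(J) = Mul(6, Rational(1, 12)) = Rational(1, 2))
Function('O')(u) = Mul(Pow(Add(-182, u), -1), Add(Rational(1, 2), u)) (Function('O')(u) = Mul(Add(u, Rational(1, 2)), Pow(Add(u, -182), -1)) = Mul(Add(Rational(1, 2), u), Pow(Add(-182, u), -1)) = Mul(Pow(Add(-182, u), -1), Add(Rational(1, 2), u)))
Add(Function('K')(Add(-60, Mul(-1, 50))), Mul(-1, Function('O')(-125))) = Add(46, Mul(-1, Mul(Pow(Add(-182, -125), -1), Add(Rational(1, 2), -125)))) = Add(46, Mul(-1, Mul(Pow(-307, -1), Rational(-249, 2)))) = Add(46, Mul(-1, Mul(Rational(-1, 307), Rational(-249, 2)))) = Add(46, Mul(-1, Rational(249, 614))) = Add(46, Rational(-249, 614)) = Rational(27995, 614)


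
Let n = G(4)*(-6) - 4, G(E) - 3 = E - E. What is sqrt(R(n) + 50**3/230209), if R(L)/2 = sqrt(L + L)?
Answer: 2*sqrt(7194031250 + 52996183681*I*sqrt(11))/230209 ≈ 2.6287 + 2.5234*I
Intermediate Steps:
G(E) = 3 (G(E) = 3 + (E - E) = 3 + 0 = 3)
n = -22 (n = 3*(-6) - 4 = -18 - 4 = -22)
R(L) = 2*sqrt(2)*sqrt(L) (R(L) = 2*sqrt(L + L) = 2*sqrt(2*L) = 2*(sqrt(2)*sqrt(L)) = 2*sqrt(2)*sqrt(L))
sqrt(R(n) + 50**3/230209) = sqrt(2*sqrt(2)*sqrt(-22) + 50**3/230209) = sqrt(2*sqrt(2)*(I*sqrt(22)) + 125000*(1/230209)) = sqrt(4*I*sqrt(11) + 125000/230209) = sqrt(125000/230209 + 4*I*sqrt(11))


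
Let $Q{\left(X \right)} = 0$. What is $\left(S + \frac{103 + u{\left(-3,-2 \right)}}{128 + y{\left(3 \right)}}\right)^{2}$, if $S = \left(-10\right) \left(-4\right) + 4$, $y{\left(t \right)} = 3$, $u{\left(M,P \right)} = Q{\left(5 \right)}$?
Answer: $\frac{34421689}{17161} \approx 2005.8$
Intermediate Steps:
$u{\left(M,P \right)} = 0$
$S = 44$ ($S = 40 + 4 = 44$)
$\left(S + \frac{103 + u{\left(-3,-2 \right)}}{128 + y{\left(3 \right)}}\right)^{2} = \left(44 + \frac{103 + 0}{128 + 3}\right)^{2} = \left(44 + \frac{103}{131}\right)^{2} = \left(\frac{5867}{131}\right)^{2} = \frac{34421689}{17161}$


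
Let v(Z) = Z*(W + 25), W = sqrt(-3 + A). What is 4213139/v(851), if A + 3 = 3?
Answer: 105328475/534428 - 4213139*I*sqrt(3)/534428 ≈ 197.09 - 13.655*I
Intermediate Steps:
A = 0 (A = -3 + 3 = 0)
W = I*sqrt(3) (W = sqrt(-3 + 0) = sqrt(-3) = I*sqrt(3) ≈ 1.732*I)
v(Z) = Z*(25 + I*sqrt(3)) (v(Z) = Z*(I*sqrt(3) + 25) = Z*(25 + I*sqrt(3)))
4213139/v(851) = 4213139/((851*(25 + I*sqrt(3)))) = 4213139/(21275 + 851*I*sqrt(3))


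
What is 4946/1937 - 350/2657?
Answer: 12463572/5146609 ≈ 2.4217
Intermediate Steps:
4946/1937 - 350/2657 = 12463572/5146609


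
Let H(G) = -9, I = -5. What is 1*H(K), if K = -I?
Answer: -9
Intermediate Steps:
K = 5 (K = -1*(-5) = 5)
1*H(K) = 1*(-9) = -9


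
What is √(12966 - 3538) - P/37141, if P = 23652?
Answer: -23652/37141 + 2*√2357 ≈ 96.461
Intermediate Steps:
√(12966 - 3538) - P/37141 = √(12966 - 3538) - 23652/37141 = √9428 - 23652/37141 = 2*√2357 - 1*23652/37141 = 2*√2357 - 23652/37141 = -23652/37141 + 2*√2357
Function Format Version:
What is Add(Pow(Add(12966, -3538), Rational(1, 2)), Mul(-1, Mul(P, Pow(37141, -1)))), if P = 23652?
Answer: Add(Rational(-23652, 37141), Mul(2, Pow(2357, Rational(1, 2)))) ≈ 96.461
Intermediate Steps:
Add(Pow(Add(12966, -3538), Rational(1, 2)), Mul(-1, Mul(P, Pow(37141, -1)))) = Add(Pow(Add(12966, -3538), Rational(1, 2)), Mul(-1, Mul(23652, Pow(37141, -1)))) = Add(Pow(9428, Rational(1, 2)), Mul(-1, Mul(23652, Rational(1, 37141)))) = Add(Mul(2, Pow(2357, Rational(1, 2))), Mul(-1, Rational(23652, 37141))) = Add(Mul(2, Pow(2357, Rational(1, 2))), Rational(-23652, 37141)) = Add(Rational(-23652, 37141), Mul(2, Pow(2357, Rational(1, 2))))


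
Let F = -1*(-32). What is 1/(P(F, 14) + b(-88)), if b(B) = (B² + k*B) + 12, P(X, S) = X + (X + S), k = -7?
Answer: 1/8450 ≈ 0.00011834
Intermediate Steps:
F = 32
P(X, S) = S + 2*X (P(X, S) = X + (S + X) = S + 2*X)
b(B) = 12 + B² - 7*B (b(B) = (B² - 7*B) + 12 = 12 + B² - 7*B)
1/(P(F, 14) + b(-88)) = 1/((14 + 2*32) + (12 + (-88)² - 7*(-88))) = 1/((14 + 64) + (12 + 7744 + 616)) = 1/(78 + 8372) = 1/8450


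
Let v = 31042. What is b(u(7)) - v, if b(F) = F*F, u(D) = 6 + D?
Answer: -30873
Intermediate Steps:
b(F) = F**2
b(u(7)) - v = (6 + 7)**2 - 1*31042 = 13**2 - 31042 = 169 - 31042 = -30873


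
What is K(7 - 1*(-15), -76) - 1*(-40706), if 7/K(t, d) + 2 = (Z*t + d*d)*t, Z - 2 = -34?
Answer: 4542056899/111582 ≈ 40706.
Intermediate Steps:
Z = -32 (Z = 2 - 34 = -32)
K(t, d) = 7/(-2 + t*(d² - 32*t)) (K(t, d) = 7/(-2 + (-32*t + d*d)*t) = 7/(-2 + (-32*t + d²)*t) = 7/(-2 + (d² - 32*t)*t) = 7/(-2 + t*(d² - 32*t)))
K(7 - 1*(-15), -76) - 1*(-40706) = -7/(2 + 32*(7 - 1*(-15))² - 1*(7 - 1*(-15))*(-76)²) - 1*(-40706) = -7/(2 + 32*(7 + 15)² - 1*(7 + 15)*5776) + 40706 = -7/(2 + 32*22² - 1*22*5776) + 40706 = -7/(2 + 32*484 - 127072) + 40706 = -7/(2 + 15488 - 127072) + 40706 = -7/(-111582) + 40706 = -7*(-1/111582) + 40706 = 7/111582 + 40706 = 4542056899/111582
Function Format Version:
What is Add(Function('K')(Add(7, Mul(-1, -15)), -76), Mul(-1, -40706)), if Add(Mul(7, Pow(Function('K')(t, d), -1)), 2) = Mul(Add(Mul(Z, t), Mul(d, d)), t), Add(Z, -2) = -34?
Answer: Rational(4542056899, 111582) ≈ 40706.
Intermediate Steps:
Z = -32 (Z = Add(2, -34) = -32)
Function('K')(t, d) = Mul(7, Pow(Add(-2, Mul(t, Add(Pow(d, 2), Mul(-32, t)))), -1)) (Function('K')(t, d) = Mul(7, Pow(Add(-2, Mul(Add(Mul(-32, t), Mul(d, d)), t)), -1)) = Mul(7, Pow(Add(-2, Mul(Add(Mul(-32, t), Pow(d, 2)), t)), -1)) = Mul(7, Pow(Add(-2, Mul(Add(Pow(d, 2), Mul(-32, t)), t)), -1)) = Mul(7, Pow(Add(-2, Mul(t, Add(Pow(d, 2), Mul(-32, t)))), -1)))
Add(Function('K')(Add(7, Mul(-1, -15)), -76), Mul(-1, -40706)) = Add(Mul(-7, Pow(Add(2, Mul(32, Pow(Add(7, Mul(-1, -15)), 2)), Mul(-1, Add(7, Mul(-1, -15)), Pow(-76, 2))), -1)), Mul(-1, -40706)) = Add(Mul(-7, Pow(Add(2, Mul(32, Pow(Add(7, 15), 2)), Mul(-1, Add(7, 15), 5776)), -1)), 40706) = Add(Mul(-7, Pow(Add(2, Mul(32, Pow(22, 2)), Mul(-1, 22, 5776)), -1)), 40706) = Add(Mul(-7, Pow(Add(2, Mul(32, 484), -127072), -1)), 40706) = Add(Mul(-7, Pow(Add(2, 15488, -127072), -1)), 40706) = Add(Mul(-7, Pow(-111582, -1)), 40706) = Add(Mul(-7, Rational(-1, 111582)), 40706) = Add(Rational(7, 111582), 40706) = Rational(4542056899, 111582)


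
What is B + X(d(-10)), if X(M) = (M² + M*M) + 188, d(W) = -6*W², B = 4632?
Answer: 724820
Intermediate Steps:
X(M) = 188 + 2*M² (X(M) = (M² + M²) + 188 = 2*M² + 188 = 188 + 2*M²)
B + X(d(-10)) = 4632 + (188 + 2*(-6*(-10)²)²) = 4632 + (188 + 2*(-6*100)²) = 4632 + (188 + 2*(-600)²) = 4632 + (188 + 2*360000) = 4632 + (188 + 720000) = 4632 + 720188 = 724820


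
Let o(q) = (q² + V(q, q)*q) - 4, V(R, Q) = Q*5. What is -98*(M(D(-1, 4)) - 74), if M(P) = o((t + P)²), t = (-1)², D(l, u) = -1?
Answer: 7644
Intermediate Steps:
V(R, Q) = 5*Q
t = 1
o(q) = -4 + 6*q² (o(q) = (q² + (5*q)*q) - 4 = (q² + 5*q²) - 4 = 6*q² - 4 = -4 + 6*q²)
M(P) = -4 + 6*(1 + P)⁴ (M(P) = -4 + 6*((1 + P)²)² = -4 + 6*(1 + P)⁴)
-98*(M(D(-1, 4)) - 74) = -98*((-4 + 6*(1 - 1)⁴) - 74) = -98*((-4 + 6*0⁴) - 74) = -98*((-4 + 6*0) - 74) = -98*((-4 + 0) - 74) = -98*(-4 - 74) = -98*(-78) = 7644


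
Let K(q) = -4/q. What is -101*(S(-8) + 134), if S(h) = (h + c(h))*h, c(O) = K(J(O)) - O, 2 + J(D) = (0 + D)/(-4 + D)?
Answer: -11110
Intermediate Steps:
J(D) = -2 + D/(-4 + D) (J(D) = -2 + (0 + D)/(-4 + D) = -2 + D/(-4 + D))
c(O) = -O - 4*(-4 + O)/(8 - O) (c(O) = -4*(-4 + O)/(8 - O) - O = -O - 4*(-4 + O)/(8 - O))
S(h) = h*(h + (-16 - h**2 + 12*h)/(-8 + h)) (S(h) = (h + (-16 - h**2 + 12*h)/(-8 + h))*h = h*(h + (-16 - h**2 + 12*h)/(-8 + h)))
-101*(S(-8) + 134) = -101*(4*(-8)*(-4 - 8)/(-8 - 8) + 134) = -101*(4*(-8)*(-12)/(-16) + 134) = -101*(4*(-8)*(-1/16)*(-12) + 134) = -101*(-24 + 134) = -101*110 = -11110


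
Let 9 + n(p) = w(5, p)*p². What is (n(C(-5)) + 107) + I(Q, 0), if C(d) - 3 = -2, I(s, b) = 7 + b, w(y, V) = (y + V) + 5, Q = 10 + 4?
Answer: 116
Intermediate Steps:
Q = 14
w(y, V) = 5 + V + y (w(y, V) = (V + y) + 5 = 5 + V + y)
C(d) = 1 (C(d) = 3 - 2 = 1)
n(p) = -9 + p²*(10 + p) (n(p) = -9 + (5 + p + 5)*p² = -9 + (10 + p)*p² = -9 + p²*(10 + p))
(n(C(-5)) + 107) + I(Q, 0) = ((-9 + 1²*(10 + 1)) + 107) + (7 + 0) = ((-9 + 1*11) + 107) + 7 = ((-9 + 11) + 107) + 7 = (2 + 107) + 7 = 109 + 7 = 116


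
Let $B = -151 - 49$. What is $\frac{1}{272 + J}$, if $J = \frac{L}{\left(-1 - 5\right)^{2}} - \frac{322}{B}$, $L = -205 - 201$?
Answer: $\frac{900}{236099} \approx 0.003812$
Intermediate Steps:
$B = -200$
$L = -406$ ($L = -205 - 201 = -406$)
$J = - \frac{8701}{900}$ ($J = - \frac{406}{\left(-1 - 5\right)^{2}} - \frac{322}{-200} = - \frac{406}{\left(-6\right)^{2}} - - \frac{161}{100} = - \frac{406}{36} + \frac{161}{100} = \left(-406\right) \frac{1}{36} + \frac{161}{100} = - \frac{203}{18} + \frac{161}{100} = - \frac{8701}{900} \approx -9.6678$)
$\frac{1}{272 + J} = \frac{1}{272 - \frac{8701}{900}} = \frac{1}{\frac{236099}{900}} = \frac{900}{236099}$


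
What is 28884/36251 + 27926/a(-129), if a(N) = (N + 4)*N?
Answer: 1478099926/584547375 ≈ 2.5286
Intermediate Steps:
a(N) = N*(4 + N) (a(N) = (4 + N)*N = N*(4 + N))
28884/36251 + 27926/a(-129) = 28884/36251 + 27926/((-129*(4 - 129))) = 28884*(1/36251) + 27926/((-129*(-125))) = 28884/36251 + 27926/16125 = 1478099926/584547375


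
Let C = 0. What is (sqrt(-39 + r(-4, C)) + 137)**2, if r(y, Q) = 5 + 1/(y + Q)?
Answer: (274 + I*sqrt(137))**2/4 ≈ 18735.0 + 1603.5*I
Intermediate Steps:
r(y, Q) = 5 + 1/(Q + y)
(sqrt(-39 + r(-4, C)) + 137)**2 = (sqrt(-39 + (1 + 5*0 + 5*(-4))/(0 - 4)) + 137)**2 = (sqrt(-39 + (1 + 0 - 20)/(-4)) + 137)**2 = (sqrt(-39 - 1/4*(-19)) + 137)**2 = (sqrt(-39 + 19/4) + 137)**2 = (sqrt(-137/4) + 137)**2 = (I*sqrt(137)/2 + 137)**2 = (137 + I*sqrt(137)/2)**2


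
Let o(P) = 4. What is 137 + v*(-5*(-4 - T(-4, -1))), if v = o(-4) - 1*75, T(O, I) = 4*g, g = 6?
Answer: -9803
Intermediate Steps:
T(O, I) = 24 (T(O, I) = 4*6 = 24)
v = -71 (v = 4 - 1*75 = 4 - 75 = -71)
137 + v*(-5*(-4 - T(-4, -1))) = 137 - (-355)*(-4 - 1*24) = 137 - (-355)*(-4 - 24) = 137 - (-355)*(-28) = 137 - 71*140 = 137 - 9940 = -9803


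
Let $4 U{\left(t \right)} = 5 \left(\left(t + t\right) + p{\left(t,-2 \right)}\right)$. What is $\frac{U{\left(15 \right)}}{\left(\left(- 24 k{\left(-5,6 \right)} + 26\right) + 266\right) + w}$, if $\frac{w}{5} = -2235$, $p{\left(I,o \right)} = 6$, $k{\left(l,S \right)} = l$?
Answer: $- \frac{45}{10763} \approx -0.004181$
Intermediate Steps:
$w = -11175$ ($w = 5 \left(-2235\right) = -11175$)
$U{\left(t \right)} = \frac{15}{2} + \frac{5 t}{2}$ ($U{\left(t \right)} = \frac{5 \left(\left(t + t\right) + 6\right)}{4} = \frac{5 \left(2 t + 6\right)}{4} = \frac{5 \left(6 + 2 t\right)}{4} = \frac{30 + 10 t}{4} = \frac{15}{2} + \frac{5 t}{2}$)
$\frac{U{\left(15 \right)}}{\left(\left(- 24 k{\left(-5,6 \right)} + 26\right) + 266\right) + w} = \frac{\frac{15}{2} + \frac{5}{2} \cdot 15}{\left(\left(\left(-24\right) \left(-5\right) + 26\right) + 266\right) - 11175} = \frac{\frac{15}{2} + \frac{75}{2}}{\left(\left(120 + 26\right) + 266\right) - 11175} = \frac{45}{\left(146 + 266\right) - 11175} = \frac{45}{412 - 11175} = \frac{45}{-10763} = 45 \left(- \frac{1}{10763}\right) = - \frac{45}{10763}$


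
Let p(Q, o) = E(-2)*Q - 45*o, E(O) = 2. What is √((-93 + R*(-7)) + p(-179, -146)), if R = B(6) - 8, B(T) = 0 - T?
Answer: √6217 ≈ 78.848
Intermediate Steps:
B(T) = -T
R = -14 (R = -1*6 - 8 = -6 - 8 = -14)
p(Q, o) = -45*o + 2*Q (p(Q, o) = 2*Q - 45*o = -45*o + 2*Q)
√((-93 + R*(-7)) + p(-179, -146)) = √((-93 - 14*(-7)) + (-45*(-146) + 2*(-179))) = √((-93 + 98) + (6570 - 358)) = √(5 + 6212) = √6217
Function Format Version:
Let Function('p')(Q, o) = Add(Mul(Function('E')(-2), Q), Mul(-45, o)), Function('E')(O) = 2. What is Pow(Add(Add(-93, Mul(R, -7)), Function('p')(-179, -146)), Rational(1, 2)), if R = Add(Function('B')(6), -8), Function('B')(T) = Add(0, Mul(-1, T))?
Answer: Pow(6217, Rational(1, 2)) ≈ 78.848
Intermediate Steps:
Function('B')(T) = Mul(-1, T)
R = -14 (R = Add(Mul(-1, 6), -8) = Add(-6, -8) = -14)
Function('p')(Q, o) = Add(Mul(-45, o), Mul(2, Q)) (Function('p')(Q, o) = Add(Mul(2, Q), Mul(-45, o)) = Add(Mul(-45, o), Mul(2, Q)))
Pow(Add(Add(-93, Mul(R, -7)), Function('p')(-179, -146)), Rational(1, 2)) = Pow(Add(Add(-93, Mul(-14, -7)), Add(Mul(-45, -146), Mul(2, -179))), Rational(1, 2)) = Pow(Add(Add(-93, 98), Add(6570, -358)), Rational(1, 2)) = Pow(Add(5, 6212), Rational(1, 2)) = Pow(6217, Rational(1, 2))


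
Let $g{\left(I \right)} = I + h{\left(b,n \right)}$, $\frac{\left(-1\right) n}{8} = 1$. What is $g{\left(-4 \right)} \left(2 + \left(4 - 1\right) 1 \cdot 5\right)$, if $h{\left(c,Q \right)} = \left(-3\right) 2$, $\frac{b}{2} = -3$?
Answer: $-170$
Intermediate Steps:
$b = -6$ ($b = 2 \left(-3\right) = -6$)
$n = -8$ ($n = \left(-8\right) 1 = -8$)
$h{\left(c,Q \right)} = -6$
$g{\left(I \right)} = -6 + I$ ($g{\left(I \right)} = I - 6 = -6 + I$)
$g{\left(-4 \right)} \left(2 + \left(4 - 1\right) 1 \cdot 5\right) = \left(-6 - 4\right) \left(2 + \left(4 - 1\right) 1 \cdot 5\right) = - 10 \left(2 + 3 \cdot 1 \cdot 5\right) = - 10 \left(2 + 3 \cdot 5\right) = - 10 \left(2 + 15\right) = \left(-10\right) 17 = -170$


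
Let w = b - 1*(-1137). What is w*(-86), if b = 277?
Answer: -121604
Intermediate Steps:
w = 1414 (w = 277 - 1*(-1137) = 277 + 1137 = 1414)
w*(-86) = 1414*(-86) = -121604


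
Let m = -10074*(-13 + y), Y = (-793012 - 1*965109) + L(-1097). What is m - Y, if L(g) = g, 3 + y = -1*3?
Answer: 1950624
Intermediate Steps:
y = -6 (y = -3 - 1*3 = -3 - 3 = -6)
Y = -1759218 (Y = (-793012 - 1*965109) - 1097 = (-793012 - 965109) - 1097 = -1758121 - 1097 = -1759218)
m = 191406 (m = -10074*(-13 - 6) = -10074*(-19) = 191406)
m - Y = 191406 - 1*(-1759218) = 191406 + 1759218 = 1950624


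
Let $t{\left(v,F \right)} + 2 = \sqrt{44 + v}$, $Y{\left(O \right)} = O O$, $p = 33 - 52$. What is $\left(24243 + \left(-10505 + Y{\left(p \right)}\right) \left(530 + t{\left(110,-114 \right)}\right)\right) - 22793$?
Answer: $-5354582 - 10144 \sqrt{154} \approx -5.4805 \cdot 10^{6}$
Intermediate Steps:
$p = -19$
$Y{\left(O \right)} = O^{2}$
$t{\left(v,F \right)} = -2 + \sqrt{44 + v}$
$\left(24243 + \left(-10505 + Y{\left(p \right)}\right) \left(530 + t{\left(110,-114 \right)}\right)\right) - 22793 = \left(24243 + \left(-10505 + \left(-19\right)^{2}\right) \left(530 - \left(2 - \sqrt{44 + 110}\right)\right)\right) - 22793 = \left(24243 + \left(-10505 + 361\right) \left(530 - \left(2 - \sqrt{154}\right)\right)\right) - 22793 = \left(24243 - 10144 \left(528 + \sqrt{154}\right)\right) - 22793 = \left(24243 - \left(5356032 + 10144 \sqrt{154}\right)\right) - 22793 = \left(-5331789 - 10144 \sqrt{154}\right) - 22793 = -5354582 - 10144 \sqrt{154}$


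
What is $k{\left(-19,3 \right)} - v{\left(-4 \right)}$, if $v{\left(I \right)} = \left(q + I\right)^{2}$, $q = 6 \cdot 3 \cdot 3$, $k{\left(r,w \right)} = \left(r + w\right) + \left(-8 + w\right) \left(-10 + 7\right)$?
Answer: $-2501$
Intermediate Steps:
$k{\left(r,w \right)} = 24 + r - 2 w$ ($k{\left(r,w \right)} = \left(r + w\right) + \left(-8 + w\right) \left(-3\right) = \left(r + w\right) - \left(-24 + 3 w\right) = 24 + r - 2 w$)
$q = 54$ ($q = 18 \cdot 3 = 54$)
$v{\left(I \right)} = \left(54 + I\right)^{2}$
$k{\left(-19,3 \right)} - v{\left(-4 \right)} = \left(24 - 19 - 6\right) - \left(54 - 4\right)^{2} = \left(24 - 19 - 6\right) - 50^{2} = -1 - 2500 = -2501$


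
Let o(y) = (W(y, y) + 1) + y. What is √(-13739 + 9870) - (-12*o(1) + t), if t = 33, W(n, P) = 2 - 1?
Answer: 3 + I*√3869 ≈ 3.0 + 62.201*I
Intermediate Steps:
W(n, P) = 1
o(y) = 2 + y (o(y) = (1 + 1) + y = 2 + y)
√(-13739 + 9870) - (-12*o(1) + t) = √(-13739 + 9870) - (-12*(2 + 1) + 33) = √(-3869) - (-12*3 + 33) = I*√3869 - (-36 + 33) = I*√3869 - 1*(-3) = I*√3869 + 3 = 3 + I*√3869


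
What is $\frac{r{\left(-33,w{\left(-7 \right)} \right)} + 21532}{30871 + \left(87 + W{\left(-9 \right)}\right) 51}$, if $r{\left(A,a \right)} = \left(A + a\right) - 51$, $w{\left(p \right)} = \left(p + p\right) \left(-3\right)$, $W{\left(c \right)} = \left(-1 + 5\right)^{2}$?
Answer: $\frac{10745}{18062} \approx 0.5949$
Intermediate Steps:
$W{\left(c \right)} = 16$ ($W{\left(c \right)} = 4^{2} = 16$)
$w{\left(p \right)} = - 6 p$ ($w{\left(p \right)} = 2 p \left(-3\right) = - 6 p$)
$r{\left(A,a \right)} = -51 + A + a$
$\frac{r{\left(-33,w{\left(-7 \right)} \right)} + 21532}{30871 + \left(87 + W{\left(-9 \right)}\right) 51} = \frac{\left(-51 - 33 - -42\right) + 21532}{30871 + \left(87 + 16\right) 51} = \frac{\left(-51 - 33 + 42\right) + 21532}{30871 + 103 \cdot 51} = \frac{-42 + 21532}{30871 + 5253} = \frac{21490}{36124} = 21490 \cdot \frac{1}{36124} = \frac{10745}{18062}$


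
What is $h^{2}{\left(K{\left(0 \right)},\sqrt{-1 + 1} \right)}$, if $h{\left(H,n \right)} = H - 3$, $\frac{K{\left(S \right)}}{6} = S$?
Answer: $9$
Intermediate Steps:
$K{\left(S \right)} = 6 S$
$h{\left(H,n \right)} = -3 + H$
$h^{2}{\left(K{\left(0 \right)},\sqrt{-1 + 1} \right)} = \left(-3 + 6 \cdot 0\right)^{2} = \left(-3 + 0\right)^{2} = \left(-3\right)^{2} = 9$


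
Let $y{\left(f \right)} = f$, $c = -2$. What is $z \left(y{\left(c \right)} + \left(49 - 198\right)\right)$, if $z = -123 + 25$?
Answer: $14798$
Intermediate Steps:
$z = -98$
$z \left(y{\left(c \right)} + \left(49 - 198\right)\right) = - 98 \left(-2 + \left(49 - 198\right)\right) = - 98 \left(-2 - 149\right) = \left(-98\right) \left(-151\right) = 14798$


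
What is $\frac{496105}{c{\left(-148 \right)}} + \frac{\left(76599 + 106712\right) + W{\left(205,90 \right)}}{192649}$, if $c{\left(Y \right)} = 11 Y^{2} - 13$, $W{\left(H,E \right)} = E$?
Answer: $\frac{139761118476}{46415116219} \approx 3.0111$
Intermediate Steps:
$c{\left(Y \right)} = -13 + 11 Y^{2}$
$\frac{496105}{c{\left(-148 \right)}} + \frac{\left(76599 + 106712\right) + W{\left(205,90 \right)}}{192649} = \frac{496105}{-13 + 11 \left(-148\right)^{2}} + \frac{\left(76599 + 106712\right) + 90}{192649} = \frac{496105}{-13 + 11 \cdot 21904} + \left(183311 + 90\right) \frac{1}{192649} = \frac{496105}{-13 + 240944} + 183401 \cdot \frac{1}{192649} = \frac{496105}{240931} + \frac{183401}{192649} = \frac{139761118476}{46415116219}$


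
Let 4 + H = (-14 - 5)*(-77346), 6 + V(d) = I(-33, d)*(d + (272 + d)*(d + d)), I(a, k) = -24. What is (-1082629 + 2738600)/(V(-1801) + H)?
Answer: -1655971/130666204 ≈ -0.012673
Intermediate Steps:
V(d) = -6 - 24*d - 48*d*(272 + d) (V(d) = -6 - 24*(d + (272 + d)*(d + d)) = -6 - 24*(d + (272 + d)*(2*d)) = -6 - 24*(d + 2*d*(272 + d)) = -6 + (-24*d - 48*d*(272 + d)) = -6 - 24*d - 48*d*(272 + d))
H = 1469570 (H = -4 + (-14 - 5)*(-77346) = -4 - 19*(-77346) = -4 + 1469574 = 1469570)
(-1082629 + 2738600)/(V(-1801) + H) = (-1082629 + 2738600)/((-6 - 13080*(-1801) - 48*(-1801)²) + 1469570) = 1655971/((-6 + 23557080 - 48*3243601) + 1469570) = 1655971/((-6 + 23557080 - 155692848) + 1469570) = 1655971/(-132135774 + 1469570) = 1655971/(-130666204) = 1655971*(-1/130666204) = -1655971/130666204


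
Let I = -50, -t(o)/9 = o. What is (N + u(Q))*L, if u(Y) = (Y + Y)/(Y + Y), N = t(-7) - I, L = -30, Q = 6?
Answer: -3420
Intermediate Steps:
t(o) = -9*o
N = 113 (N = -9*(-7) - 1*(-50) = 63 + 50 = 113)
u(Y) = 1 (u(Y) = (2*Y)/((2*Y)) = (2*Y)*(1/(2*Y)) = 1)
(N + u(Q))*L = (113 + 1)*(-30) = 114*(-30) = -3420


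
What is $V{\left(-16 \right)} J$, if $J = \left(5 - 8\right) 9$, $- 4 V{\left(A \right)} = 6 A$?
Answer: $-648$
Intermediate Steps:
$V{\left(A \right)} = - \frac{3 A}{2}$ ($V{\left(A \right)} = - \frac{6 A}{4} = - \frac{3 A}{2}$)
$J = -27$ ($J = \left(-3\right) 9 = -27$)
$V{\left(-16 \right)} J = \left(- \frac{3}{2}\right) \left(-16\right) \left(-27\right) = 24 \left(-27\right) = -648$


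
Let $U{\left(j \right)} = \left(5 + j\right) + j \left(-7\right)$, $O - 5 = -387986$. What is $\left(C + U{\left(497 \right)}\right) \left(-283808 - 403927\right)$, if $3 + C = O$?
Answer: $268877563335$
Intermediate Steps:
$O = -387981$ ($O = 5 - 387986 = -387981$)
$C = -387984$ ($C = -3 - 387981 = -387984$)
$U{\left(j \right)} = 5 - 6 j$ ($U{\left(j \right)} = \left(5 + j\right) - 7 j = 5 - 6 j$)
$\left(C + U{\left(497 \right)}\right) \left(-283808 - 403927\right) = \left(-387984 + \left(5 - 2982\right)\right) \left(-283808 - 403927\right) = \left(-387984 + \left(5 - 2982\right)\right) \left(-687735\right) = \left(-387984 - 2977\right) \left(-687735\right) = \left(-390961\right) \left(-687735\right) = 268877563335$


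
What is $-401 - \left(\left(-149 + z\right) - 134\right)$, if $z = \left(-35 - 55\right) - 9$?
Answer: $-19$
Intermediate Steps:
$z = -99$ ($z = -90 - 9 = -99$)
$-401 - \left(\left(-149 + z\right) - 134\right) = -401 - \left(\left(-149 - 99\right) - 134\right) = -401 - \left(-248 - 134\right) = -401 - -382 = -401 + 382 = -19$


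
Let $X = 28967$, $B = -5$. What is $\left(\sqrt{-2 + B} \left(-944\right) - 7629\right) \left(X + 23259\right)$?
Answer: $-398432154 - 49301344 i \sqrt{7} \approx -3.9843 \cdot 10^{8} - 1.3044 \cdot 10^{8} i$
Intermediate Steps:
$\left(\sqrt{-2 + B} \left(-944\right) - 7629\right) \left(X + 23259\right) = \left(\sqrt{-2 - 5} \left(-944\right) - 7629\right) \left(28967 + 23259\right) = \left(\sqrt{-7} \left(-944\right) - 7629\right) 52226 = \left(i \sqrt{7} \left(-944\right) - 7629\right) 52226 = \left(- 944 i \sqrt{7} - 7629\right) 52226 = \left(-7629 - 944 i \sqrt{7}\right) 52226 = -398432154 - 49301344 i \sqrt{7}$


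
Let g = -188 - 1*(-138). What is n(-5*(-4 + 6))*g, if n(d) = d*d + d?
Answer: -4500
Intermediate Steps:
n(d) = d + d² (n(d) = d² + d = d + d²)
g = -50 (g = -188 + 138 = -50)
n(-5*(-4 + 6))*g = ((-5*(-4 + 6))*(1 - 5*(-4 + 6)))*(-50) = ((-5*2)*(1 - 5*2))*(-50) = -10*(1 - 10)*(-50) = -10*(-9)*(-50) = 90*(-50) = -4500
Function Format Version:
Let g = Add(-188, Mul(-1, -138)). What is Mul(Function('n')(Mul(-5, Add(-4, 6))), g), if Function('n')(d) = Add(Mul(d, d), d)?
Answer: -4500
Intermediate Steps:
Function('n')(d) = Add(d, Pow(d, 2)) (Function('n')(d) = Add(Pow(d, 2), d) = Add(d, Pow(d, 2)))
g = -50 (g = Add(-188, 138) = -50)
Mul(Function('n')(Mul(-5, Add(-4, 6))), g) = Mul(Mul(Mul(-5, Add(-4, 6)), Add(1, Mul(-5, Add(-4, 6)))), -50) = Mul(Mul(Mul(-5, 2), Add(1, Mul(-5, 2))), -50) = Mul(Mul(-10, Add(1, -10)), -50) = Mul(Mul(-10, -9), -50) = Mul(90, -50) = -4500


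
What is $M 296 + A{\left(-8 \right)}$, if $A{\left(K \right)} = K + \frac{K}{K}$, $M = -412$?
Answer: $-121959$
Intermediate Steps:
$A{\left(K \right)} = 1 + K$ ($A{\left(K \right)} = K + 1 = 1 + K$)
$M 296 + A{\left(-8 \right)} = \left(-412\right) 296 + \left(1 - 8\right) = -121952 - 7 = -121959$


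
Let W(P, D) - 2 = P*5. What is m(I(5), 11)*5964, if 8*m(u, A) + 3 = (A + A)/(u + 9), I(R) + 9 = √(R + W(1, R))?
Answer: -4473/2 + 5467*√3/2 ≈ 2498.1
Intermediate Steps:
W(P, D) = 2 + 5*P (W(P, D) = 2 + P*5 = 2 + 5*P)
I(R) = -9 + √(7 + R) (I(R) = -9 + √(R + (2 + 5*1)) = -9 + √(R + (2 + 5)) = -9 + √(R + 7) = -9 + √(7 + R))
m(u, A) = -3/8 + A/(4*(9 + u)) (m(u, A) = -3/8 + ((A + A)/(u + 9))/8 = -3/8 + ((2*A)/(9 + u))/8 = -3/8 + (2*A/(9 + u))/8 = -3/8 + A/(4*(9 + u)))
m(I(5), 11)*5964 = ((-27 - 3*(-9 + √(7 + 5)) + 2*11)/(8*(9 + (-9 + √(7 + 5)))))*5964 = ((-27 - 3*(-9 + √12) + 22)/(8*(9 + (-9 + √12))))*5964 = ((-27 - 3*(-9 + 2*√3) + 22)/(8*(9 + (-9 + 2*√3))))*5964 = ((-27 + (27 - 6*√3) + 22)/(8*((2*√3))))*5964 = ((√3/6)*(22 - 6*√3)/8)*5964 = (√3*(22 - 6*√3)/48)*5964 = 497*√3*(22 - 6*√3)/4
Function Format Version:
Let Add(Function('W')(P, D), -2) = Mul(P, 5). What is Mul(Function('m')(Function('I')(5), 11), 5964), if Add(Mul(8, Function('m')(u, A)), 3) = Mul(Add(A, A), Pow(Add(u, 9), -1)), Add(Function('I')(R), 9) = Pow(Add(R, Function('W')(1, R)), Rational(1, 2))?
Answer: Add(Rational(-4473, 2), Mul(Rational(5467, 2), Pow(3, Rational(1, 2)))) ≈ 2498.1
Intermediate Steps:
Function('W')(P, D) = Add(2, Mul(5, P)) (Function('W')(P, D) = Add(2, Mul(P, 5)) = Add(2, Mul(5, P)))
Function('I')(R) = Add(-9, Pow(Add(7, R), Rational(1, 2))) (Function('I')(R) = Add(-9, Pow(Add(R, Add(2, Mul(5, 1))), Rational(1, 2))) = Add(-9, Pow(Add(R, Add(2, 5)), Rational(1, 2))) = Add(-9, Pow(Add(R, 7), Rational(1, 2))) = Add(-9, Pow(Add(7, R), Rational(1, 2))))
Function('m')(u, A) = Add(Rational(-3, 8), Mul(Rational(1, 4), A, Pow(Add(9, u), -1))) (Function('m')(u, A) = Add(Rational(-3, 8), Mul(Rational(1, 8), Mul(Add(A, A), Pow(Add(u, 9), -1)))) = Add(Rational(-3, 8), Mul(Rational(1, 8), Mul(Mul(2, A), Pow(Add(9, u), -1)))) = Add(Rational(-3, 8), Mul(Rational(1, 8), Mul(2, A, Pow(Add(9, u), -1)))) = Add(Rational(-3, 8), Mul(Rational(1, 4), A, Pow(Add(9, u), -1))))
Mul(Function('m')(Function('I')(5), 11), 5964) = Mul(Mul(Rational(1, 8), Pow(Add(9, Add(-9, Pow(Add(7, 5), Rational(1, 2)))), -1), Add(-27, Mul(-3, Add(-9, Pow(Add(7, 5), Rational(1, 2)))), Mul(2, 11))), 5964) = Mul(Mul(Rational(1, 8), Pow(Add(9, Add(-9, Pow(12, Rational(1, 2)))), -1), Add(-27, Mul(-3, Add(-9, Pow(12, Rational(1, 2)))), 22)), 5964) = Mul(Mul(Rational(1, 8), Pow(Add(9, Add(-9, Mul(2, Pow(3, Rational(1, 2))))), -1), Add(-27, Mul(-3, Add(-9, Mul(2, Pow(3, Rational(1, 2))))), 22)), 5964) = Mul(Mul(Rational(1, 8), Pow(Mul(2, Pow(3, Rational(1, 2))), -1), Add(-27, Add(27, Mul(-6, Pow(3, Rational(1, 2)))), 22)), 5964) = Mul(Mul(Rational(1, 8), Mul(Rational(1, 6), Pow(3, Rational(1, 2))), Add(22, Mul(-6, Pow(3, Rational(1, 2))))), 5964) = Mul(Mul(Rational(1, 48), Pow(3, Rational(1, 2)), Add(22, Mul(-6, Pow(3, Rational(1, 2))))), 5964) = Mul(Rational(497, 4), Pow(3, Rational(1, 2)), Add(22, Mul(-6, Pow(3, Rational(1, 2)))))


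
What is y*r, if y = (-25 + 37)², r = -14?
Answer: -2016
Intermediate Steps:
y = 144 (y = 12² = 144)
y*r = 144*(-14) = -2016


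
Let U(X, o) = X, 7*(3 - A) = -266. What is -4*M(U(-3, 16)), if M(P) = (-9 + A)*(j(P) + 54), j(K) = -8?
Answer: -5888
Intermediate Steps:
A = 41 (A = 3 - ⅐*(-266) = 3 + 38 = 41)
M(P) = 1472 (M(P) = (-9 + 41)*(-8 + 54) = 32*46 = 1472)
-4*M(U(-3, 16)) = -4*1472 = -5888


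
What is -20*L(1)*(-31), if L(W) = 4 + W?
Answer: 3100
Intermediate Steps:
-20*L(1)*(-31) = -20*(4 + 1)*(-31) = -20*5*(-31) = -100*(-31) = 3100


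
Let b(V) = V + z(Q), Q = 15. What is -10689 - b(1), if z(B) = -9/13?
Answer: -138961/13 ≈ -10689.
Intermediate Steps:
z(B) = -9/13 (z(B) = -9*1/13 = -9/13)
b(V) = -9/13 + V (b(V) = V - 9/13 = -9/13 + V)
-10689 - b(1) = -10689 - (-9/13 + 1) = -10689 - 1*4/13 = -10689 - 4/13 = -138961/13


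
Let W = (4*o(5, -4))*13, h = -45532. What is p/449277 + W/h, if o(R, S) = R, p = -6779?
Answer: -106368362/5114120091 ≈ -0.020799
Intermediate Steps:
W = 260 (W = (4*5)*13 = 20*13 = 260)
p/449277 + W/h = -6779/449277 + 260/(-45532) = -6779*1/449277 + 260*(-1/45532) = -6779/449277 - 65/11383 = -106368362/5114120091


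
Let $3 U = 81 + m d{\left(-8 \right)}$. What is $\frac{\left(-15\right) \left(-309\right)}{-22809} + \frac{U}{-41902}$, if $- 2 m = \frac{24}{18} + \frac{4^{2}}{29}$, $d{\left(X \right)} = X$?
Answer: $- \frac{16955337899}{83149616466} \approx -0.20391$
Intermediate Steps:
$m = - \frac{82}{87}$ ($m = - \frac{\frac{24}{18} + \frac{4^{2}}{29}}{2} = - \frac{24 \cdot \frac{1}{18} + 16 \cdot \frac{1}{29}}{2} = - \frac{\frac{4}{3} + \frac{16}{29}}{2} = \left(- \frac{1}{2}\right) \frac{164}{87} = - \frac{82}{87} \approx -0.94253$)
$U = \frac{7703}{261}$ ($U = \frac{81 - - \frac{656}{87}}{3} = \frac{81 + \frac{656}{87}}{3} = \frac{1}{3} \cdot \frac{7703}{87} = \frac{7703}{261} \approx 29.513$)
$\frac{\left(-15\right) \left(-309\right)}{-22809} + \frac{U}{-41902} = \frac{\left(-15\right) \left(-309\right)}{-22809} + \frac{7703}{261 \left(-41902\right)} = 4635 \left(- \frac{1}{22809}\right) + \frac{7703}{261} \left(- \frac{1}{41902}\right) = - \frac{1545}{7603} - \frac{7703}{10936422} = - \frac{16955337899}{83149616466}$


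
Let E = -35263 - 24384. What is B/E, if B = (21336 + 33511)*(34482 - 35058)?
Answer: 31591872/59647 ≈ 529.65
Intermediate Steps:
B = -31591872 (B = 54847*(-576) = -31591872)
E = -59647
B/E = -31591872/(-59647) = -31591872*(-1/59647) = 31591872/59647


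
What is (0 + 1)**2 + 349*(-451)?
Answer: -157398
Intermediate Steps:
(0 + 1)**2 + 349*(-451) = 1**2 - 157399 = 1 - 157399 = -157398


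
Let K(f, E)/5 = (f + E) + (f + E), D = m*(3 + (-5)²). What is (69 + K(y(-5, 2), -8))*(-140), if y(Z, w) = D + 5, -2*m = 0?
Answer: -5460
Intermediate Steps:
m = 0 (m = -½*0 = 0)
D = 0 (D = 0*(3 + (-5)²) = 0*(3 + 25) = 0*28 = 0)
y(Z, w) = 5 (y(Z, w) = 0 + 5 = 5)
K(f, E) = 10*E + 10*f (K(f, E) = 5*((f + E) + (f + E)) = 5*((E + f) + (E + f)) = 5*(2*E + 2*f) = 10*E + 10*f)
(69 + K(y(-5, 2), -8))*(-140) = (69 + (10*(-8) + 10*5))*(-140) = (69 + (-80 + 50))*(-140) = (69 - 30)*(-140) = 39*(-140) = -5460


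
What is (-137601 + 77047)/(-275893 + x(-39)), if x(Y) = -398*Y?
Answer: 60554/260371 ≈ 0.23257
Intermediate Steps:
(-137601 + 77047)/(-275893 + x(-39)) = (-137601 + 77047)/(-275893 - 398*(-39)) = -60554/(-275893 + 15522) = -60554/(-260371) = -60554*(-1/260371) = 60554/260371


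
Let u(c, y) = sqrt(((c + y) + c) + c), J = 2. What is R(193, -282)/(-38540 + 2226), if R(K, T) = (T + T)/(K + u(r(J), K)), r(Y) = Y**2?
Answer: 9071/112101318 - 47*sqrt(205)/112101318 ≈ 7.4915e-5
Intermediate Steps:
u(c, y) = sqrt(y + 3*c) (u(c, y) = sqrt((y + 2*c) + c) = sqrt(y + 3*c))
R(K, T) = 2*T/(K + sqrt(12 + K)) (R(K, T) = (T + T)/(K + sqrt(K + 3*2**2)) = (2*T)/(K + sqrt(K + 3*4)) = (2*T)/(K + sqrt(K + 12)) = (2*T)/(K + sqrt(12 + K)) = 2*T/(K + sqrt(12 + K)))
R(193, -282)/(-38540 + 2226) = (2*(-282)/(193 + sqrt(12 + 193)))/(-38540 + 2226) = (2*(-282)/(193 + sqrt(205)))/(-36314) = -564/(193 + sqrt(205))*(-1/36314) = 282/(18157*(193 + sqrt(205)))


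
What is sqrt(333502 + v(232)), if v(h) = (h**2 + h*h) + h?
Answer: sqrt(441382) ≈ 664.37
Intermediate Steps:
v(h) = h + 2*h**2 (v(h) = (h**2 + h**2) + h = 2*h**2 + h = h + 2*h**2)
sqrt(333502 + v(232)) = sqrt(333502 + 232*(1 + 2*232)) = sqrt(333502 + 232*(1 + 464)) = sqrt(333502 + 232*465) = sqrt(333502 + 107880) = sqrt(441382)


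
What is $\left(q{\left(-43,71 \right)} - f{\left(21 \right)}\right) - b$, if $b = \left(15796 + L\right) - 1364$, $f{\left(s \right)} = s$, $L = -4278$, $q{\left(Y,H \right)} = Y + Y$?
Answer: $-10261$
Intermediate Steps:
$q{\left(Y,H \right)} = 2 Y$
$b = 10154$ ($b = \left(15796 - 4278\right) - 1364 = 11518 - 1364 = 10154$)
$\left(q{\left(-43,71 \right)} - f{\left(21 \right)}\right) - b = \left(2 \left(-43\right) - 21\right) - 10154 = \left(-86 - 21\right) - 10154 = -107 - 10154 = -10261$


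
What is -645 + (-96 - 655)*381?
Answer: -286776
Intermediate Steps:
-645 + (-96 - 655)*381 = -645 - 751*381 = -645 - 286131 = -286776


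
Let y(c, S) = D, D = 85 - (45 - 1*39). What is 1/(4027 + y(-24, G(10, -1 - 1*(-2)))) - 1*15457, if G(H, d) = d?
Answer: -63466441/4106 ≈ -15457.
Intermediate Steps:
D = 79 (D = 85 - (45 - 39) = 85 - 1*6 = 85 - 6 = 79)
y(c, S) = 79
1/(4027 + y(-24, G(10, -1 - 1*(-2)))) - 1*15457 = 1/(4027 + 79) - 1*15457 = 1/4106 - 15457 = -63466441/4106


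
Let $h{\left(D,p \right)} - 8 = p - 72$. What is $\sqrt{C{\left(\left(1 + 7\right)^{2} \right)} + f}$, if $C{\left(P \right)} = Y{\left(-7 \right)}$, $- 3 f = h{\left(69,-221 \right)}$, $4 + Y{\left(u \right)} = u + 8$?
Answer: $2 \sqrt{23} \approx 9.5917$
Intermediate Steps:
$Y{\left(u \right)} = 4 + u$ ($Y{\left(u \right)} = -4 + \left(u + 8\right) = -4 + \left(8 + u\right) = 4 + u$)
$h{\left(D,p \right)} = -64 + p$ ($h{\left(D,p \right)} = 8 + \left(p - 72\right) = 8 + \left(-72 + p\right) = -64 + p$)
$f = 95$ ($f = - \frac{-64 - 221}{3} = \left(- \frac{1}{3}\right) \left(-285\right) = 95$)
$C{\left(P \right)} = -3$ ($C{\left(P \right)} = 4 - 7 = -3$)
$\sqrt{C{\left(\left(1 + 7\right)^{2} \right)} + f} = \sqrt{-3 + 95} = \sqrt{92} = 2 \sqrt{23}$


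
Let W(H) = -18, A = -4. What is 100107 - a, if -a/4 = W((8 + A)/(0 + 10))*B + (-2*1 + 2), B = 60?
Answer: 95787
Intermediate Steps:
a = 4320 (a = -4*(-18*60 + (-2*1 + 2)) = -4*(-1080 + (-2 + 2)) = -4*(-1080 + 0) = -4*(-1080) = 4320)
100107 - a = 100107 - 1*4320 = 100107 - 4320 = 95787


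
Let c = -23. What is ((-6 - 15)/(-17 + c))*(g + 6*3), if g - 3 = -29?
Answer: -21/5 ≈ -4.2000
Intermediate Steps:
g = -26 (g = 3 - 29 = -26)
((-6 - 15)/(-17 + c))*(g + 6*3) = ((-6 - 15)/(-17 - 23))*(-26 + 6*3) = (-21/(-40))*(-26 + 18) = -21*(-1/40)*(-8) = (21/40)*(-8) = -21/5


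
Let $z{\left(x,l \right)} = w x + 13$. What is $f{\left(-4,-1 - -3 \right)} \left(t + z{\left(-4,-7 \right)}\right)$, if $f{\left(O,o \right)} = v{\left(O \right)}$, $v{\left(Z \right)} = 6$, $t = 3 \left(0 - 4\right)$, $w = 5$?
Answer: $-114$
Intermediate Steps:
$z{\left(x,l \right)} = 13 + 5 x$ ($z{\left(x,l \right)} = 5 x + 13 = 13 + 5 x$)
$t = -12$ ($t = 3 \left(-4\right) = -12$)
$f{\left(O,o \right)} = 6$
$f{\left(-4,-1 - -3 \right)} \left(t + z{\left(-4,-7 \right)}\right) = 6 \left(-12 + \left(13 + 5 \left(-4\right)\right)\right) = 6 \left(-12 + \left(13 - 20\right)\right) = 6 \left(-12 - 7\right) = 6 \left(-19\right) = -114$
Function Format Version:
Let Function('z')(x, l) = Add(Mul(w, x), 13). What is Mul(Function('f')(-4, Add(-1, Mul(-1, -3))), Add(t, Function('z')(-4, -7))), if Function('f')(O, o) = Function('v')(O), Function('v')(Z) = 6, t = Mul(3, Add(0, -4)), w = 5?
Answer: -114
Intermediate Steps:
Function('z')(x, l) = Add(13, Mul(5, x)) (Function('z')(x, l) = Add(Mul(5, x), 13) = Add(13, Mul(5, x)))
t = -12 (t = Mul(3, -4) = -12)
Function('f')(O, o) = 6
Mul(Function('f')(-4, Add(-1, Mul(-1, -3))), Add(t, Function('z')(-4, -7))) = Mul(6, Add(-12, Add(13, Mul(5, -4)))) = Mul(6, Add(-12, Add(13, -20))) = Mul(6, Add(-12, -7)) = Mul(6, -19) = -114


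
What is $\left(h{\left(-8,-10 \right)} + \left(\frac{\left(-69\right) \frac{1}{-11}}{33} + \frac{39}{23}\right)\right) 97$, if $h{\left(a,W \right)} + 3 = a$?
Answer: $- \frac{2460405}{2783} \approx -884.08$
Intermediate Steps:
$h{\left(a,W \right)} = -3 + a$
$\left(h{\left(-8,-10 \right)} + \left(\frac{\left(-69\right) \frac{1}{-11}}{33} + \frac{39}{23}\right)\right) 97 = \left(\left(-3 - 8\right) + \left(\frac{\left(-69\right) \frac{1}{-11}}{33} + \frac{39}{23}\right)\right) 97 = \left(-11 + \left(\left(-69\right) \left(- \frac{1}{11}\right) \frac{1}{33} + 39 \cdot \frac{1}{23}\right)\right) 97 = \left(-11 + \left(\frac{69}{11} \cdot \frac{1}{33} + \frac{39}{23}\right)\right) 97 = \left(-11 + \left(\frac{23}{121} + \frac{39}{23}\right)\right) 97 = \left(-11 + \frac{5248}{2783}\right) 97 = \left(- \frac{25365}{2783}\right) 97 = - \frac{2460405}{2783}$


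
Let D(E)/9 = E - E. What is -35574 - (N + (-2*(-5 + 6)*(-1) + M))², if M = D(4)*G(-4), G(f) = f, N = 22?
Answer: -36150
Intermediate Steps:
D(E) = 0 (D(E) = 9*(E - E) = 9*0 = 0)
M = 0 (M = 0*(-4) = 0)
-35574 - (N + (-2*(-5 + 6)*(-1) + M))² = -35574 - (22 + (-2*(-5 + 6)*(-1) + 0))² = -35574 - (22 + (-2*1*(-1) + 0))² = -35574 - (22 + (-2*(-1) + 0))² = -35574 - (22 + (2 + 0))² = -35574 - (22 + 2)² = -35574 - 1*24² = -35574 - 1*576 = -35574 - 576 = -36150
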